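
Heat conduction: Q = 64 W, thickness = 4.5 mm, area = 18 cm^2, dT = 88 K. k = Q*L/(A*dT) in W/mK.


k = 64*4.5/1000/(18/10000*88) = 1.82 W/mK

1.82


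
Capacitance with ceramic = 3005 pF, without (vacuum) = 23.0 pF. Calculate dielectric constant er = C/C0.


er = 3005 / 23.0 = 130.65

130.65


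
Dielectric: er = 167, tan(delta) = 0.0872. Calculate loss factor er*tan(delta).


Loss = 167 * 0.0872 = 14.562

14.562


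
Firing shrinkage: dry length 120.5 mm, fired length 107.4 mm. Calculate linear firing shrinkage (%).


FS = (120.5 - 107.4) / 120.5 * 100 = 10.87%

10.87


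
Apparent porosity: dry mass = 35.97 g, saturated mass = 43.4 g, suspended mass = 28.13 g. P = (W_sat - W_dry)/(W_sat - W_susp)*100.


P = (43.4 - 35.97) / (43.4 - 28.13) * 100 = 7.43 / 15.27 * 100 = 48.7%

48.7


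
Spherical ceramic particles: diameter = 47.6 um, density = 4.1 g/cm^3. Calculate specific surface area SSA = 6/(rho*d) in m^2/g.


SSA = 6 / (4.1 * 47.6) = 0.031 m^2/g

0.031


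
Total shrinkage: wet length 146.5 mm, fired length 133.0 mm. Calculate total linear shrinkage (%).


TS = (146.5 - 133.0) / 146.5 * 100 = 9.22%

9.22


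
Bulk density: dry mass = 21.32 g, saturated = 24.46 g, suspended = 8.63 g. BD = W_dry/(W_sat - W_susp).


BD = 21.32 / (24.46 - 8.63) = 21.32 / 15.83 = 1.347 g/cm^3

1.347


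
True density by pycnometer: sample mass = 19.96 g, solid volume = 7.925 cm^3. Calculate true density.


TD = 19.96 / 7.925 = 2.519 g/cm^3

2.519


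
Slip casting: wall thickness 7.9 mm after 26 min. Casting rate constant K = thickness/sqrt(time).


K = 7.9 / sqrt(26) = 7.9 / 5.099 = 1.549 mm/min^0.5

1.549


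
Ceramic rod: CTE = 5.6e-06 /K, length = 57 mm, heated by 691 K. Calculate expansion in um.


dL = 5.6e-06 * 57 * 691 * 1000 = 220.567 um

220.567


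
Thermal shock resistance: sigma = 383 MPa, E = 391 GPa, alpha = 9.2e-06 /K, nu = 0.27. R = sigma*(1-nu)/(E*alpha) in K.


R = 383*(1-0.27)/(391*1000*9.2e-06) = 78 K

78


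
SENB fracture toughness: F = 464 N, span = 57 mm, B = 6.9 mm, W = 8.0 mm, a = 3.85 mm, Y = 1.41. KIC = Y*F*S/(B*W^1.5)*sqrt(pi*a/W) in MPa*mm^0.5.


KIC = 1.41*464*57/(6.9*8.0^1.5)*sqrt(pi*3.85/8.0) = 293.69

293.69


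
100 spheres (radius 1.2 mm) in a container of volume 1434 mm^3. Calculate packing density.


V_sphere = 4/3*pi*1.2^3 = 7.2382 mm^3
Total V = 100*7.2382 = 723.82 mm^3
PD = 723.82 / 1434 = 0.505

0.505


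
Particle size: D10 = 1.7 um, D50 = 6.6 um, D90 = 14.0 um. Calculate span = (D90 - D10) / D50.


Span = (14.0 - 1.7) / 6.6 = 12.3 / 6.6 = 1.864

1.864


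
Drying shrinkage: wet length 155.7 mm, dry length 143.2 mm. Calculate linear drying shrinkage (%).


DS = (155.7 - 143.2) / 155.7 * 100 = 8.03%

8.03


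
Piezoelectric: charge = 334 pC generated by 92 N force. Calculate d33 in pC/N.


d33 = 334 / 92 = 3.6 pC/N

3.6


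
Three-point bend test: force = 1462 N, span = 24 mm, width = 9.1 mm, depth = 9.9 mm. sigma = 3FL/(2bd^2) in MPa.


sigma = 3*1462*24/(2*9.1*9.9^2) = 59.0 MPa

59.0


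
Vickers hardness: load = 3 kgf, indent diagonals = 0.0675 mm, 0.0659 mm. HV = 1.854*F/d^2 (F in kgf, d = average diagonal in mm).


d_avg = (0.0675+0.0659)/2 = 0.0667 mm
HV = 1.854*3/0.0667^2 = 1250

1250


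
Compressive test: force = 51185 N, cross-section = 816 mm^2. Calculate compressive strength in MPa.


CS = 51185 / 816 = 62.7 MPa

62.7


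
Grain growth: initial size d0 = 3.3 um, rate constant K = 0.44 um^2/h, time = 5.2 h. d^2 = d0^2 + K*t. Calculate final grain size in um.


d^2 = 3.3^2 + 0.44*5.2 = 13.178
d = sqrt(13.178) = 3.63 um

3.63


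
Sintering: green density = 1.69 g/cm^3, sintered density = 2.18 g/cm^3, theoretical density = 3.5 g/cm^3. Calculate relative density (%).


Relative = 2.18 / 3.5 * 100 = 62.3%

62.3


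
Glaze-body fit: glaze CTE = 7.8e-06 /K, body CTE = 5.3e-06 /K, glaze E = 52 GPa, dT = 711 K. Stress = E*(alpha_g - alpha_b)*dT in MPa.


Stress = 52*1000*(7.8e-06 - 5.3e-06)*711 = 92.4 MPa

92.4


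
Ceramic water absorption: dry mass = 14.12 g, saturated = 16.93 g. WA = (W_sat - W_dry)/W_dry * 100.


WA = (16.93 - 14.12) / 14.12 * 100 = 19.9%

19.9


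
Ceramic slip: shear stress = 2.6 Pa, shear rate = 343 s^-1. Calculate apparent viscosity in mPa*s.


eta = tau/gamma * 1000 = 2.6/343 * 1000 = 7.6 mPa*s

7.6


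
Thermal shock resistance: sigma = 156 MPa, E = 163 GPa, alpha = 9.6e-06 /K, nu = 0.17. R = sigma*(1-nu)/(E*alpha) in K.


R = 156*(1-0.17)/(163*1000*9.6e-06) = 83 K

83


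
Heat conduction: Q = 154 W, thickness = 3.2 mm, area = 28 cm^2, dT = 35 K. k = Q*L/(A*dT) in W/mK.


k = 154*3.2/1000/(28/10000*35) = 5.03 W/mK

5.03


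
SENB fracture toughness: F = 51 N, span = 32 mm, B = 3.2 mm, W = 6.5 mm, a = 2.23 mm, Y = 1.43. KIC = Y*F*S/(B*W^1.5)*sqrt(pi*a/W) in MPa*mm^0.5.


KIC = 1.43*51*32/(3.2*6.5^1.5)*sqrt(pi*2.23/6.5) = 45.69

45.69


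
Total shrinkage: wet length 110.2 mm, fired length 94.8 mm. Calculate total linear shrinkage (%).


TS = (110.2 - 94.8) / 110.2 * 100 = 13.97%

13.97


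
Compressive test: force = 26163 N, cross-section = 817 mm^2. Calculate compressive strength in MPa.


CS = 26163 / 817 = 32.0 MPa

32.0


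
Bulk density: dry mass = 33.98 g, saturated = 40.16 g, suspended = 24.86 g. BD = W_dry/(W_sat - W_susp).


BD = 33.98 / (40.16 - 24.86) = 33.98 / 15.3 = 2.221 g/cm^3

2.221


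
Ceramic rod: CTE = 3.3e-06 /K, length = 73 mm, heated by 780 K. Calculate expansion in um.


dL = 3.3e-06 * 73 * 780 * 1000 = 187.902 um

187.902


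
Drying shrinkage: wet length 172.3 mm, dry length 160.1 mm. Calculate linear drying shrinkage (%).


DS = (172.3 - 160.1) / 172.3 * 100 = 7.08%

7.08


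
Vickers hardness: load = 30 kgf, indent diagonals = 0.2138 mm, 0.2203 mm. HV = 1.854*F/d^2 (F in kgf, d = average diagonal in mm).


d_avg = (0.2138+0.2203)/2 = 0.21705 mm
HV = 1.854*30/0.21705^2 = 1181

1181


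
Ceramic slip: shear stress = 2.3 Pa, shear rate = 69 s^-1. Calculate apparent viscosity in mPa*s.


eta = tau/gamma * 1000 = 2.3/69 * 1000 = 33.3 mPa*s

33.3


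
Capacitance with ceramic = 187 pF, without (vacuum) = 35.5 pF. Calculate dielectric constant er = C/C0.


er = 187 / 35.5 = 5.27

5.27


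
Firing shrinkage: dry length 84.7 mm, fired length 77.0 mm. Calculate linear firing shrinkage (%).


FS = (84.7 - 77.0) / 84.7 * 100 = 9.09%

9.09


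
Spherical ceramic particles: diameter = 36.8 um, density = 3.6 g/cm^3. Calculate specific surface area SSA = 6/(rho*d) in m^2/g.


SSA = 6 / (3.6 * 36.8) = 0.045 m^2/g

0.045


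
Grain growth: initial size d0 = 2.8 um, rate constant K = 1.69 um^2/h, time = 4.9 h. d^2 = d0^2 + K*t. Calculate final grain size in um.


d^2 = 2.8^2 + 1.69*4.9 = 16.121
d = sqrt(16.121) = 4.02 um

4.02


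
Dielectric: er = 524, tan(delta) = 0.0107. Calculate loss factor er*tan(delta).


Loss = 524 * 0.0107 = 5.607

5.607


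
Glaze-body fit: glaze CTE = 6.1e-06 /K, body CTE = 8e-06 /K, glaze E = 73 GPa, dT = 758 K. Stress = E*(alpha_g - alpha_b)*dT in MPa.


Stress = 73*1000*(6.1e-06 - 8e-06)*758 = -105.1 MPa

-105.1


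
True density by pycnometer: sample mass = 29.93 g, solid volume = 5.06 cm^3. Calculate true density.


TD = 29.93 / 5.06 = 5.915 g/cm^3

5.915


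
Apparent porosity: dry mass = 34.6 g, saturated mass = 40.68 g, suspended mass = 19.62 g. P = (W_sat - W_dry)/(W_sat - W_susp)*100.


P = (40.68 - 34.6) / (40.68 - 19.62) * 100 = 6.08 / 21.06 * 100 = 28.9%

28.9


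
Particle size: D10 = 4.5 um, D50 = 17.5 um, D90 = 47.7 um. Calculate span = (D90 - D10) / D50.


Span = (47.7 - 4.5) / 17.5 = 43.2 / 17.5 = 2.469

2.469


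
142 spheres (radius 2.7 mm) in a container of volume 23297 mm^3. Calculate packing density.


V_sphere = 4/3*pi*2.7^3 = 82.448 mm^3
Total V = 142*82.448 = 11707.616 mm^3
PD = 11707.616 / 23297 = 0.503

0.503


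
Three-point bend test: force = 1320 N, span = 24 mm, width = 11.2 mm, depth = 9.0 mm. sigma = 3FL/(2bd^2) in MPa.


sigma = 3*1320*24/(2*11.2*9.0^2) = 52.4 MPa

52.4


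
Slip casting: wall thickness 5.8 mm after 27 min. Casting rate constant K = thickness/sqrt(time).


K = 5.8 / sqrt(27) = 5.8 / 5.1962 = 1.116 mm/min^0.5

1.116


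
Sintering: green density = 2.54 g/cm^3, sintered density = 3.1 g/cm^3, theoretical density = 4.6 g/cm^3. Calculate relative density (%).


Relative = 3.1 / 4.6 * 100 = 67.4%

67.4


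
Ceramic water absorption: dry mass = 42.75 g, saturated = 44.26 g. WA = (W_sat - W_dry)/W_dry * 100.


WA = (44.26 - 42.75) / 42.75 * 100 = 3.53%

3.53


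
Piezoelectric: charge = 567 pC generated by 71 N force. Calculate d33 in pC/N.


d33 = 567 / 71 = 8.0 pC/N

8.0


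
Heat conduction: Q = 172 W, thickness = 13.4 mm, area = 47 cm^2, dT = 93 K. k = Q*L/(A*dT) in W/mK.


k = 172*13.4/1000/(47/10000*93) = 5.27 W/mK

5.27


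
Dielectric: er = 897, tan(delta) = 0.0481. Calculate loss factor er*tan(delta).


Loss = 897 * 0.0481 = 43.146

43.146


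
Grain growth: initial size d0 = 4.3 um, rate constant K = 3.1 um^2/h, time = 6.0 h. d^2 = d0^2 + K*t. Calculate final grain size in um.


d^2 = 4.3^2 + 3.1*6.0 = 37.09
d = sqrt(37.09) = 6.09 um

6.09


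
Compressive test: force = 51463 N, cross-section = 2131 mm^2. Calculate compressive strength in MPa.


CS = 51463 / 2131 = 24.1 MPa

24.1


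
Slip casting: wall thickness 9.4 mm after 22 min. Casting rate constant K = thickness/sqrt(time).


K = 9.4 / sqrt(22) = 9.4 / 4.6904 = 2.004 mm/min^0.5

2.004


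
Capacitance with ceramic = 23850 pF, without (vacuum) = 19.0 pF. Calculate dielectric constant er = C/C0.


er = 23850 / 19.0 = 1255.26

1255.26


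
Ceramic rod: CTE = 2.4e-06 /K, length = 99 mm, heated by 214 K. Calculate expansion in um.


dL = 2.4e-06 * 99 * 214 * 1000 = 50.846 um

50.846


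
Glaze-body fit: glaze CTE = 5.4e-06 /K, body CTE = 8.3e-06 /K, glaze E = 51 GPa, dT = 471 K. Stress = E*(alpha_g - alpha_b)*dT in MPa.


Stress = 51*1000*(5.4e-06 - 8.3e-06)*471 = -69.7 MPa

-69.7


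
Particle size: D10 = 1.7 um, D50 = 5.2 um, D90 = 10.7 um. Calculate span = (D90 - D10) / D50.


Span = (10.7 - 1.7) / 5.2 = 9.0 / 5.2 = 1.731

1.731


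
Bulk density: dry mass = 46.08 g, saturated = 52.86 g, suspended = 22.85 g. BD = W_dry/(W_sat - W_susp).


BD = 46.08 / (52.86 - 22.85) = 46.08 / 30.01 = 1.535 g/cm^3

1.535


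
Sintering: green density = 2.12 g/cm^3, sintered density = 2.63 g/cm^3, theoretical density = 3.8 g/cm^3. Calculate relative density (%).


Relative = 2.63 / 3.8 * 100 = 69.2%

69.2


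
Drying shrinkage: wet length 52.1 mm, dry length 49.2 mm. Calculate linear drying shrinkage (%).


DS = (52.1 - 49.2) / 52.1 * 100 = 5.57%

5.57


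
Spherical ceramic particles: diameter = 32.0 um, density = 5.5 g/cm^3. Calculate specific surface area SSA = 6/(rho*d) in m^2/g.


SSA = 6 / (5.5 * 32.0) = 0.034 m^2/g

0.034


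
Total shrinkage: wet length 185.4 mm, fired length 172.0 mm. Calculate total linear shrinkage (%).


TS = (185.4 - 172.0) / 185.4 * 100 = 7.23%

7.23


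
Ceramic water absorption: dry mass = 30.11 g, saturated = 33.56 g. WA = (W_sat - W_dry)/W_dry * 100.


WA = (33.56 - 30.11) / 30.11 * 100 = 11.46%

11.46


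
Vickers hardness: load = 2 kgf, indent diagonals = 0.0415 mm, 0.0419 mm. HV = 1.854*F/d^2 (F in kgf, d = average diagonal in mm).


d_avg = (0.0415+0.0419)/2 = 0.0417 mm
HV = 1.854*2/0.0417^2 = 2132

2132


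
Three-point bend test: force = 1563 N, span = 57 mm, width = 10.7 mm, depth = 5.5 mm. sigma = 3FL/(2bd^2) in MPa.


sigma = 3*1563*57/(2*10.7*5.5^2) = 412.9 MPa

412.9


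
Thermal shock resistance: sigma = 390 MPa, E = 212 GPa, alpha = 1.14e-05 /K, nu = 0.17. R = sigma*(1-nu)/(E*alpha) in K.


R = 390*(1-0.17)/(212*1000*1.14e-05) = 134 K

134


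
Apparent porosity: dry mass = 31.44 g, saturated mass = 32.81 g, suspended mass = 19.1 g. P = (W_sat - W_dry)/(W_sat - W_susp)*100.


P = (32.81 - 31.44) / (32.81 - 19.1) * 100 = 1.37 / 13.71 * 100 = 10.0%

10.0


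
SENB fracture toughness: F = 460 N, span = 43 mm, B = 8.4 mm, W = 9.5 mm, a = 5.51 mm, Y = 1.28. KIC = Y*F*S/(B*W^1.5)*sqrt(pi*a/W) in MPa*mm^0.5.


KIC = 1.28*460*43/(8.4*9.5^1.5)*sqrt(pi*5.51/9.5) = 138.95

138.95


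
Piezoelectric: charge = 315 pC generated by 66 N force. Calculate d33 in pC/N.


d33 = 315 / 66 = 4.8 pC/N

4.8


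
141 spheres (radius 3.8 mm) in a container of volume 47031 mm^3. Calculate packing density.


V_sphere = 4/3*pi*3.8^3 = 229.8473 mm^3
Total V = 141*229.8473 = 32408.4693 mm^3
PD = 32408.4693 / 47031 = 0.689

0.689


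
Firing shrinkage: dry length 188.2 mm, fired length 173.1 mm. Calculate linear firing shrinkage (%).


FS = (188.2 - 173.1) / 188.2 * 100 = 8.02%

8.02


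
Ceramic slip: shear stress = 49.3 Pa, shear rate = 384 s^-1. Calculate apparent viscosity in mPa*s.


eta = tau/gamma * 1000 = 49.3/384 * 1000 = 128.4 mPa*s

128.4


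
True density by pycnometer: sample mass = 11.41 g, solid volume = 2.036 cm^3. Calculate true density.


TD = 11.41 / 2.036 = 5.604 g/cm^3

5.604


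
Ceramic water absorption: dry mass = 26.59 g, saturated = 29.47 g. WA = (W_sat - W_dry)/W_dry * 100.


WA = (29.47 - 26.59) / 26.59 * 100 = 10.83%

10.83


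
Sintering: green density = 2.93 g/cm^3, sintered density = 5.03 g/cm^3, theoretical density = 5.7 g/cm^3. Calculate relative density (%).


Relative = 5.03 / 5.7 * 100 = 88.2%

88.2


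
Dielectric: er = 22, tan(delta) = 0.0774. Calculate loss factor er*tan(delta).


Loss = 22 * 0.0774 = 1.703

1.703


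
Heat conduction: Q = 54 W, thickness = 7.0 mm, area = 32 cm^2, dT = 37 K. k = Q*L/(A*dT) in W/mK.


k = 54*7.0/1000/(32/10000*37) = 3.19 W/mK

3.19


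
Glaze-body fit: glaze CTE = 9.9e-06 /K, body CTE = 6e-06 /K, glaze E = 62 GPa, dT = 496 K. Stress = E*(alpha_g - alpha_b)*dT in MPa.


Stress = 62*1000*(9.9e-06 - 6e-06)*496 = 119.9 MPa

119.9


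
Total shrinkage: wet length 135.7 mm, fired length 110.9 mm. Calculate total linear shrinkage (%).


TS = (135.7 - 110.9) / 135.7 * 100 = 18.28%

18.28


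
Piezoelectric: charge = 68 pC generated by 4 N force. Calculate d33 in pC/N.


d33 = 68 / 4 = 17.0 pC/N

17.0


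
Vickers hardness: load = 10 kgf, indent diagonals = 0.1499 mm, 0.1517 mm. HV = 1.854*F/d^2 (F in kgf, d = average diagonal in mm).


d_avg = (0.1499+0.1517)/2 = 0.1508 mm
HV = 1.854*10/0.1508^2 = 815

815


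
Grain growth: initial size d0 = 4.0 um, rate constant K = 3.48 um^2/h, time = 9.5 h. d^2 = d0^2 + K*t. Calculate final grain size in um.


d^2 = 4.0^2 + 3.48*9.5 = 49.06
d = sqrt(49.06) = 7.0 um

7.0


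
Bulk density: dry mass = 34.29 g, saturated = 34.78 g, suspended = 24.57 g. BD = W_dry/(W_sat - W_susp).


BD = 34.29 / (34.78 - 24.57) = 34.29 / 10.21 = 3.358 g/cm^3

3.358


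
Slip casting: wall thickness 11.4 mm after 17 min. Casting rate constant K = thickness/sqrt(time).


K = 11.4 / sqrt(17) = 11.4 / 4.1231 = 2.765 mm/min^0.5

2.765


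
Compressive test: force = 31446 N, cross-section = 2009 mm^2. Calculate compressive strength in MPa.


CS = 31446 / 2009 = 15.7 MPa

15.7


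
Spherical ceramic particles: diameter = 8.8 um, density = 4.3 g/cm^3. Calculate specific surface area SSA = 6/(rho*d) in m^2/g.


SSA = 6 / (4.3 * 8.8) = 0.159 m^2/g

0.159


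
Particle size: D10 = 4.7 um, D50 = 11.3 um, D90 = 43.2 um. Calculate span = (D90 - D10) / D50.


Span = (43.2 - 4.7) / 11.3 = 38.5 / 11.3 = 3.407

3.407


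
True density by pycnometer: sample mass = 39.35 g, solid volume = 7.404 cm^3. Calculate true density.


TD = 39.35 / 7.404 = 5.315 g/cm^3

5.315


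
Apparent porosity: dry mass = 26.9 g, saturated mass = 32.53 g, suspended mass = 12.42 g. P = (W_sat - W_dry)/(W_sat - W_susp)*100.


P = (32.53 - 26.9) / (32.53 - 12.42) * 100 = 5.63 / 20.11 * 100 = 28.0%

28.0


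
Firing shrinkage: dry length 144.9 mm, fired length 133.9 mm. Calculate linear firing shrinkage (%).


FS = (144.9 - 133.9) / 144.9 * 100 = 7.59%

7.59


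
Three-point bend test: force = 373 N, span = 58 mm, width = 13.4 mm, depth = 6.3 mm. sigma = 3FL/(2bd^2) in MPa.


sigma = 3*373*58/(2*13.4*6.3^2) = 61.0 MPa

61.0


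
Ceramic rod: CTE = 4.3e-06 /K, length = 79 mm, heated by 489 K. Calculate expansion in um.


dL = 4.3e-06 * 79 * 489 * 1000 = 166.113 um

166.113


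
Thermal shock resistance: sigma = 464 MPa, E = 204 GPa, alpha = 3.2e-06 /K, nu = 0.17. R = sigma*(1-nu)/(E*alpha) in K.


R = 464*(1-0.17)/(204*1000*3.2e-06) = 590 K

590


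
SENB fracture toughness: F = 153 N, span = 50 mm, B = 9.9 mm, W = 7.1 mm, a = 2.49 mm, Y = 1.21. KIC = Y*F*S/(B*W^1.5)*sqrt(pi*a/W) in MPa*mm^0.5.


KIC = 1.21*153*50/(9.9*7.1^1.5)*sqrt(pi*2.49/7.1) = 51.88

51.88


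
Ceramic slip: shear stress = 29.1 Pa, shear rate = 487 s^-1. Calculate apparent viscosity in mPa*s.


eta = tau/gamma * 1000 = 29.1/487 * 1000 = 59.8 mPa*s

59.8


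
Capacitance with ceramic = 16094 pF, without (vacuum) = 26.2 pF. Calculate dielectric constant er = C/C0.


er = 16094 / 26.2 = 614.27

614.27


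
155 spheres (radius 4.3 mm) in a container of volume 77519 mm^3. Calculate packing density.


V_sphere = 4/3*pi*4.3^3 = 333.0381 mm^3
Total V = 155*333.0381 = 51620.9055 mm^3
PD = 51620.9055 / 77519 = 0.666

0.666


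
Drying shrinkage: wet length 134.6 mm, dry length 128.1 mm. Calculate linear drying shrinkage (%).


DS = (134.6 - 128.1) / 134.6 * 100 = 4.83%

4.83


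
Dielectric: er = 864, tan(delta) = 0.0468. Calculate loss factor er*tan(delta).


Loss = 864 * 0.0468 = 40.435

40.435


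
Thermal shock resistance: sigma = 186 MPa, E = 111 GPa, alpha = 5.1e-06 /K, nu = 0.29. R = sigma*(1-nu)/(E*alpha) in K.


R = 186*(1-0.29)/(111*1000*5.1e-06) = 233 K

233


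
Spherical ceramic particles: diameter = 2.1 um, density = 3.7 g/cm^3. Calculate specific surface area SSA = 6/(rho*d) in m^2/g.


SSA = 6 / (3.7 * 2.1) = 0.772 m^2/g

0.772


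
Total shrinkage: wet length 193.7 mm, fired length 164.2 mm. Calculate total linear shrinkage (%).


TS = (193.7 - 164.2) / 193.7 * 100 = 15.23%

15.23


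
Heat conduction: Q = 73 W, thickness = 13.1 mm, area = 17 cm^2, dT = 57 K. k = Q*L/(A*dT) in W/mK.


k = 73*13.1/1000/(17/10000*57) = 9.87 W/mK

9.87


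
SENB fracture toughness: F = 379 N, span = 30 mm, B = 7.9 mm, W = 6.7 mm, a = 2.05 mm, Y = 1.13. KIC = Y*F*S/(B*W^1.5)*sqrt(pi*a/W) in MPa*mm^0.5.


KIC = 1.13*379*30/(7.9*6.7^1.5)*sqrt(pi*2.05/6.7) = 91.94

91.94


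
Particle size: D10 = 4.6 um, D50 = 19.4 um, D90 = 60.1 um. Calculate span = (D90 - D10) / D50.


Span = (60.1 - 4.6) / 19.4 = 55.5 / 19.4 = 2.861

2.861


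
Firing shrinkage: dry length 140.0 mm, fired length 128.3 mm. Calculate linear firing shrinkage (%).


FS = (140.0 - 128.3) / 140.0 * 100 = 8.36%

8.36


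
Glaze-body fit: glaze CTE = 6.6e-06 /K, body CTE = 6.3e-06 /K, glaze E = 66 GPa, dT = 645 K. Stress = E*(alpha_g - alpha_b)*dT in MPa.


Stress = 66*1000*(6.6e-06 - 6.3e-06)*645 = 12.8 MPa

12.8


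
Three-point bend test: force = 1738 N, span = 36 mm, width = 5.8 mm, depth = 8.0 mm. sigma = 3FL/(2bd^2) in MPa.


sigma = 3*1738*36/(2*5.8*8.0^2) = 252.8 MPa

252.8


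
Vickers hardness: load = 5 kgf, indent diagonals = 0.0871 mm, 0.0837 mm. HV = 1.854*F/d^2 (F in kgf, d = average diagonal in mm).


d_avg = (0.0871+0.0837)/2 = 0.0854 mm
HV = 1.854*5/0.0854^2 = 1271

1271


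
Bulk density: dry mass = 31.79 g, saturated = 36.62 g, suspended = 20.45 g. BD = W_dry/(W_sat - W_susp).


BD = 31.79 / (36.62 - 20.45) = 31.79 / 16.17 = 1.966 g/cm^3

1.966


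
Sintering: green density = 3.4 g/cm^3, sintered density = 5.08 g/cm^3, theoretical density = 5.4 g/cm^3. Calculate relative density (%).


Relative = 5.08 / 5.4 * 100 = 94.1%

94.1


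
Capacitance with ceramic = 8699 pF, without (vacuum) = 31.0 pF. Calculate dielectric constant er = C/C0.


er = 8699 / 31.0 = 280.61

280.61


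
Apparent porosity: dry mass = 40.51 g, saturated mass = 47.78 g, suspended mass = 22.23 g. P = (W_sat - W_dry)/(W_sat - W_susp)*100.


P = (47.78 - 40.51) / (47.78 - 22.23) * 100 = 7.27 / 25.55 * 100 = 28.5%

28.5


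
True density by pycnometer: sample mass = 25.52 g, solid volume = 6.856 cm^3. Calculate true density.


TD = 25.52 / 6.856 = 3.722 g/cm^3

3.722


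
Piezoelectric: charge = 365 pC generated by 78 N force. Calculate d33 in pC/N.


d33 = 365 / 78 = 4.7 pC/N

4.7


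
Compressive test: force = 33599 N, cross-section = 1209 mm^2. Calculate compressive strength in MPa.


CS = 33599 / 1209 = 27.8 MPa

27.8


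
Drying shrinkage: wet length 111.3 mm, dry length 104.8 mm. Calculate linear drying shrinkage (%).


DS = (111.3 - 104.8) / 111.3 * 100 = 5.84%

5.84


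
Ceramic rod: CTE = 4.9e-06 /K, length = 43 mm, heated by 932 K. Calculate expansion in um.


dL = 4.9e-06 * 43 * 932 * 1000 = 196.372 um

196.372


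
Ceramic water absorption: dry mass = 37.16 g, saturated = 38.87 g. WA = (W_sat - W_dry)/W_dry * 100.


WA = (38.87 - 37.16) / 37.16 * 100 = 4.6%

4.6


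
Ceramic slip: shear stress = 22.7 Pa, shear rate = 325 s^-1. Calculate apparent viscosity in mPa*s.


eta = tau/gamma * 1000 = 22.7/325 * 1000 = 69.8 mPa*s

69.8


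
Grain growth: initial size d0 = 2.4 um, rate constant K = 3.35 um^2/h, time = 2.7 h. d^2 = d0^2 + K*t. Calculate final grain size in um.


d^2 = 2.4^2 + 3.35*2.7 = 14.805
d = sqrt(14.805) = 3.85 um

3.85


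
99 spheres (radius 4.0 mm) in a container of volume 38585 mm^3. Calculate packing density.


V_sphere = 4/3*pi*4.0^3 = 268.0826 mm^3
Total V = 99*268.0826 = 26540.1774 mm^3
PD = 26540.1774 / 38585 = 0.688

0.688


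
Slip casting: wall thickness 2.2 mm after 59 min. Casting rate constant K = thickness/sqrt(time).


K = 2.2 / sqrt(59) = 2.2 / 7.6811 = 0.286 mm/min^0.5

0.286


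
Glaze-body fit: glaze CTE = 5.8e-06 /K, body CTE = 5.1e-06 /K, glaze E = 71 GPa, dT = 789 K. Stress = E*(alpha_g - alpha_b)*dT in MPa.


Stress = 71*1000*(5.8e-06 - 5.1e-06)*789 = 39.2 MPa

39.2


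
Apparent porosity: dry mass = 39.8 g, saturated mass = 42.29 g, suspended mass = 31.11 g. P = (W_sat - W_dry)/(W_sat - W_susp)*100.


P = (42.29 - 39.8) / (42.29 - 31.11) * 100 = 2.49 / 11.18 * 100 = 22.3%

22.3


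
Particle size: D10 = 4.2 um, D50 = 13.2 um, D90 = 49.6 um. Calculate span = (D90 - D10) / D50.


Span = (49.6 - 4.2) / 13.2 = 45.4 / 13.2 = 3.439

3.439


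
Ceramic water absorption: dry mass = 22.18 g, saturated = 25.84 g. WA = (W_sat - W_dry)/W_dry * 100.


WA = (25.84 - 22.18) / 22.18 * 100 = 16.5%

16.5


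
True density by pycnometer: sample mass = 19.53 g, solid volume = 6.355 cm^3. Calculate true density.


TD = 19.53 / 6.355 = 3.073 g/cm^3

3.073


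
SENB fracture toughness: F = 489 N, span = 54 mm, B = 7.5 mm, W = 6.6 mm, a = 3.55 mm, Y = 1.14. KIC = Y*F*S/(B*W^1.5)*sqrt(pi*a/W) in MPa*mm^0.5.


KIC = 1.14*489*54/(7.5*6.6^1.5)*sqrt(pi*3.55/6.6) = 307.71

307.71


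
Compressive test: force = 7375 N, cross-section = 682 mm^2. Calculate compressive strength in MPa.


CS = 7375 / 682 = 10.8 MPa

10.8


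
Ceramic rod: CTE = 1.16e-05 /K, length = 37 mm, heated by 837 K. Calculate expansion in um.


dL = 1.16e-05 * 37 * 837 * 1000 = 359.24 um

359.24


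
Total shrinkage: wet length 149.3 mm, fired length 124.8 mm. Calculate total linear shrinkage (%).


TS = (149.3 - 124.8) / 149.3 * 100 = 16.41%

16.41


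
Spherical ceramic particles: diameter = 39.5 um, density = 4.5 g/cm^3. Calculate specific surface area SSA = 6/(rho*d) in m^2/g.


SSA = 6 / (4.5 * 39.5) = 0.034 m^2/g

0.034


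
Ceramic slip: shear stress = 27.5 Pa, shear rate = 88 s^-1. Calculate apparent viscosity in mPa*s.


eta = tau/gamma * 1000 = 27.5/88 * 1000 = 312.5 mPa*s

312.5


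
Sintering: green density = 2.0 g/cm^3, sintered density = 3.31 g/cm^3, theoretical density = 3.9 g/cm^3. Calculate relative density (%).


Relative = 3.31 / 3.9 * 100 = 84.9%

84.9


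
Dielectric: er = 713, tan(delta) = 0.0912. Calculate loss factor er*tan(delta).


Loss = 713 * 0.0912 = 65.026

65.026


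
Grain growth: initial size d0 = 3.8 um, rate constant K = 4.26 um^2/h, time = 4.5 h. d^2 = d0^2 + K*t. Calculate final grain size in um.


d^2 = 3.8^2 + 4.26*4.5 = 33.61
d = sqrt(33.61) = 5.8 um

5.8


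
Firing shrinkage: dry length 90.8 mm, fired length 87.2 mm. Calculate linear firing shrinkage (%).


FS = (90.8 - 87.2) / 90.8 * 100 = 3.96%

3.96


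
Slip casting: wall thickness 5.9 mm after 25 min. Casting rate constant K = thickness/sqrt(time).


K = 5.9 / sqrt(25) = 5.9 / 5.0 = 1.18 mm/min^0.5

1.18


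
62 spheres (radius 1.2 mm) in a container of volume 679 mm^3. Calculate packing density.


V_sphere = 4/3*pi*1.2^3 = 7.2382 mm^3
Total V = 62*7.2382 = 448.7684 mm^3
PD = 448.7684 / 679 = 0.661

0.661


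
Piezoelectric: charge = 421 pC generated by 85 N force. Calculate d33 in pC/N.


d33 = 421 / 85 = 5.0 pC/N

5.0


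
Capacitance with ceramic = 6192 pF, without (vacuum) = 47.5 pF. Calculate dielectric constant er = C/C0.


er = 6192 / 47.5 = 130.36

130.36


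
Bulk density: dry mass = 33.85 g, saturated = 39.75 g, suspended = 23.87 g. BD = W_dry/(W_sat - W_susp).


BD = 33.85 / (39.75 - 23.87) = 33.85 / 15.88 = 2.132 g/cm^3

2.132


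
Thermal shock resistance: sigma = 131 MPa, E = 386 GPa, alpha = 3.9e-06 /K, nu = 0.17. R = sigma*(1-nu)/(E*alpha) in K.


R = 131*(1-0.17)/(386*1000*3.9e-06) = 72 K

72


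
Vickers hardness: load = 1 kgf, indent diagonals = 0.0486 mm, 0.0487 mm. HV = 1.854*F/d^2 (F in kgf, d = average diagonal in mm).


d_avg = (0.0486+0.0487)/2 = 0.04865 mm
HV = 1.854*1/0.04865^2 = 783

783


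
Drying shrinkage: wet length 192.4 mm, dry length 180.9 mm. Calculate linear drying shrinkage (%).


DS = (192.4 - 180.9) / 192.4 * 100 = 5.98%

5.98


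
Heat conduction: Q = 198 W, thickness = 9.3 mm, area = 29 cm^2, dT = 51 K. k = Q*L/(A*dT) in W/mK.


k = 198*9.3/1000/(29/10000*51) = 12.45 W/mK

12.45


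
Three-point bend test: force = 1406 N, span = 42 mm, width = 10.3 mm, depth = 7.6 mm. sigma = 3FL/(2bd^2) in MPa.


sigma = 3*1406*42/(2*10.3*7.6^2) = 148.9 MPa

148.9


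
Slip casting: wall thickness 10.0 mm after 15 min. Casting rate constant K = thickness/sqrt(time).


K = 10.0 / sqrt(15) = 10.0 / 3.873 = 2.582 mm/min^0.5

2.582


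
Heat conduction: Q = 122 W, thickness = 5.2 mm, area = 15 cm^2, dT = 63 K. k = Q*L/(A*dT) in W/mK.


k = 122*5.2/1000/(15/10000*63) = 6.71 W/mK

6.71


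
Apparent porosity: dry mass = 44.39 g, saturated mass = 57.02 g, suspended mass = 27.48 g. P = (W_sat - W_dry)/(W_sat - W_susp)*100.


P = (57.02 - 44.39) / (57.02 - 27.48) * 100 = 12.63 / 29.54 * 100 = 42.8%

42.8


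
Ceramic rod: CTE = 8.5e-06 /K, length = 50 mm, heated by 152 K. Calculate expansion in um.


dL = 8.5e-06 * 50 * 152 * 1000 = 64.6 um

64.6


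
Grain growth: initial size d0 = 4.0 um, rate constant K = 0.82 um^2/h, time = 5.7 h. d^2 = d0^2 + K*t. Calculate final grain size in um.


d^2 = 4.0^2 + 0.82*5.7 = 20.674
d = sqrt(20.674) = 4.55 um

4.55


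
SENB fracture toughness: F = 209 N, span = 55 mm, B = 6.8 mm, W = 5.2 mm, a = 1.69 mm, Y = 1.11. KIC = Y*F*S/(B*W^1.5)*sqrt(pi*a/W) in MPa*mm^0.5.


KIC = 1.11*209*55/(6.8*5.2^1.5)*sqrt(pi*1.69/5.2) = 159.89

159.89


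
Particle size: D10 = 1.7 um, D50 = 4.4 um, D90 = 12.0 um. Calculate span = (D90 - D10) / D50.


Span = (12.0 - 1.7) / 4.4 = 10.3 / 4.4 = 2.341

2.341


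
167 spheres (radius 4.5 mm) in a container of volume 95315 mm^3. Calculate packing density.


V_sphere = 4/3*pi*4.5^3 = 381.7035 mm^3
Total V = 167*381.7035 = 63744.4845 mm^3
PD = 63744.4845 / 95315 = 0.669

0.669


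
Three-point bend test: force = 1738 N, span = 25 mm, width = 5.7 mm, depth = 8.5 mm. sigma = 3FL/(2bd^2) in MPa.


sigma = 3*1738*25/(2*5.7*8.5^2) = 158.3 MPa

158.3


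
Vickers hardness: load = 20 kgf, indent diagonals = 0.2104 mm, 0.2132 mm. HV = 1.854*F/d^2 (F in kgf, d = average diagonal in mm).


d_avg = (0.2104+0.2132)/2 = 0.2118 mm
HV = 1.854*20/0.2118^2 = 827

827


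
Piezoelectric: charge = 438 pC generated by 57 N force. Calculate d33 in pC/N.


d33 = 438 / 57 = 7.7 pC/N

7.7


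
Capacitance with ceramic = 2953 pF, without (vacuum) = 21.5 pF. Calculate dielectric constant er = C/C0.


er = 2953 / 21.5 = 137.35

137.35


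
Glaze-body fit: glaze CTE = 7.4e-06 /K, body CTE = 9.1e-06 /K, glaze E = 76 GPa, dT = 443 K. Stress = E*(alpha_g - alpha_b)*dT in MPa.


Stress = 76*1000*(7.4e-06 - 9.1e-06)*443 = -57.2 MPa

-57.2


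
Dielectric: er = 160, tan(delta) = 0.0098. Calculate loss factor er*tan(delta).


Loss = 160 * 0.0098 = 1.568

1.568


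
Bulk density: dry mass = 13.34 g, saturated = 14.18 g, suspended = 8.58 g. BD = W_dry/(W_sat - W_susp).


BD = 13.34 / (14.18 - 8.58) = 13.34 / 5.6 = 2.382 g/cm^3

2.382


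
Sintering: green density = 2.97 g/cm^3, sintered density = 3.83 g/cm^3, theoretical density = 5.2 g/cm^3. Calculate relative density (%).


Relative = 3.83 / 5.2 * 100 = 73.7%

73.7


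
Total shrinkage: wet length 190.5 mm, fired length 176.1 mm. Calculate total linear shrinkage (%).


TS = (190.5 - 176.1) / 190.5 * 100 = 7.56%

7.56


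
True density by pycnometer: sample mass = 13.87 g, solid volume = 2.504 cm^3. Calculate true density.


TD = 13.87 / 2.504 = 5.539 g/cm^3

5.539


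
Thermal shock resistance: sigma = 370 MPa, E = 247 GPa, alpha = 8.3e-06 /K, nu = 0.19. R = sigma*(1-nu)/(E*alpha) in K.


R = 370*(1-0.19)/(247*1000*8.3e-06) = 146 K

146


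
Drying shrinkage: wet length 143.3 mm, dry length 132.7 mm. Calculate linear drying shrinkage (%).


DS = (143.3 - 132.7) / 143.3 * 100 = 7.4%

7.4


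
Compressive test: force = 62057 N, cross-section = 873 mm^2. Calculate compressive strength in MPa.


CS = 62057 / 873 = 71.1 MPa

71.1


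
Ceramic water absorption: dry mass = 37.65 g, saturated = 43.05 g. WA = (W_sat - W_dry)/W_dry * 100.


WA = (43.05 - 37.65) / 37.65 * 100 = 14.34%

14.34


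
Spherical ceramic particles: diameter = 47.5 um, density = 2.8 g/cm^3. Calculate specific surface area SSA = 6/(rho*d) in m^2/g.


SSA = 6 / (2.8 * 47.5) = 0.045 m^2/g

0.045


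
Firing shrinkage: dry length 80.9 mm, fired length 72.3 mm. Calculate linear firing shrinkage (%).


FS = (80.9 - 72.3) / 80.9 * 100 = 10.63%

10.63


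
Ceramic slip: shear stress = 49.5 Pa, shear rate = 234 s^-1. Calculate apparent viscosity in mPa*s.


eta = tau/gamma * 1000 = 49.5/234 * 1000 = 211.5 mPa*s

211.5


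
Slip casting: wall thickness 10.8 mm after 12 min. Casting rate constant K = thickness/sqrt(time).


K = 10.8 / sqrt(12) = 10.8 / 3.4641 = 3.118 mm/min^0.5

3.118


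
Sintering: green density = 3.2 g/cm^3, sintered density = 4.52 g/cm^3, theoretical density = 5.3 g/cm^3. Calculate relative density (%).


Relative = 4.52 / 5.3 * 100 = 85.3%

85.3


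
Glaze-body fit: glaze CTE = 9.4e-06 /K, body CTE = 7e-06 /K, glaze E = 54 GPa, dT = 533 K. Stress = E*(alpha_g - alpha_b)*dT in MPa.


Stress = 54*1000*(9.4e-06 - 7e-06)*533 = 69.1 MPa

69.1


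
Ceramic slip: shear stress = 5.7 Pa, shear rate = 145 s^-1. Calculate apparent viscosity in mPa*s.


eta = tau/gamma * 1000 = 5.7/145 * 1000 = 39.3 mPa*s

39.3


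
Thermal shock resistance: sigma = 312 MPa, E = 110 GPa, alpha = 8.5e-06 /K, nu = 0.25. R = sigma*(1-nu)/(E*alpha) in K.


R = 312*(1-0.25)/(110*1000*8.5e-06) = 250 K

250


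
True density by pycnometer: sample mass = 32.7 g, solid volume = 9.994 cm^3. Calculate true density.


TD = 32.7 / 9.994 = 3.272 g/cm^3

3.272


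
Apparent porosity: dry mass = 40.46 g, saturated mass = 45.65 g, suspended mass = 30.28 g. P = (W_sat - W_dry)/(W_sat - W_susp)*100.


P = (45.65 - 40.46) / (45.65 - 30.28) * 100 = 5.19 / 15.37 * 100 = 33.8%

33.8


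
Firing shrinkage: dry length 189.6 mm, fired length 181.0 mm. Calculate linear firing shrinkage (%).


FS = (189.6 - 181.0) / 189.6 * 100 = 4.54%

4.54


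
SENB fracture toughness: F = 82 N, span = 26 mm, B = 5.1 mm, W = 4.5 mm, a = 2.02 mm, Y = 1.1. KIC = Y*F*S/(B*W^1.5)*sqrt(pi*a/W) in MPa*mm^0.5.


KIC = 1.1*82*26/(5.1*4.5^1.5)*sqrt(pi*2.02/4.5) = 57.21

57.21


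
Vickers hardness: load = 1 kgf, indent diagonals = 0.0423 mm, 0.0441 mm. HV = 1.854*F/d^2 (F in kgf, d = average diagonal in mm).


d_avg = (0.0423+0.0441)/2 = 0.0432 mm
HV = 1.854*1/0.0432^2 = 993

993


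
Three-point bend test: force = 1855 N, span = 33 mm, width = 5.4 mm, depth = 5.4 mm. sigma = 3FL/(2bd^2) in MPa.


sigma = 3*1855*33/(2*5.4*5.4^2) = 583.1 MPa

583.1


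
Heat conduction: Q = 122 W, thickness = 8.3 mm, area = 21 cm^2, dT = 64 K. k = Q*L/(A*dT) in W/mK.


k = 122*8.3/1000/(21/10000*64) = 7.53 W/mK

7.53


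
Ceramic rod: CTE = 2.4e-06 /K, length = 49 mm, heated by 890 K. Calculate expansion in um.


dL = 2.4e-06 * 49 * 890 * 1000 = 104.664 um

104.664


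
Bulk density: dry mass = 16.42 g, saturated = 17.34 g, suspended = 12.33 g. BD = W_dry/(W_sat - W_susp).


BD = 16.42 / (17.34 - 12.33) = 16.42 / 5.01 = 3.277 g/cm^3

3.277


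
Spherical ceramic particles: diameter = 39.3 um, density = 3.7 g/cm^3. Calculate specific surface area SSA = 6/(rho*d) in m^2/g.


SSA = 6 / (3.7 * 39.3) = 0.041 m^2/g

0.041


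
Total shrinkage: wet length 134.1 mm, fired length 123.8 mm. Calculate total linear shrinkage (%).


TS = (134.1 - 123.8) / 134.1 * 100 = 7.68%

7.68


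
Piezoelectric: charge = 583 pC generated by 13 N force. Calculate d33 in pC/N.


d33 = 583 / 13 = 44.8 pC/N

44.8


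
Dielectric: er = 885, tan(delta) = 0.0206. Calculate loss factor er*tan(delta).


Loss = 885 * 0.0206 = 18.231

18.231


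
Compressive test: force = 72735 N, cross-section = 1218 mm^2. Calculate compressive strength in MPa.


CS = 72735 / 1218 = 59.7 MPa

59.7


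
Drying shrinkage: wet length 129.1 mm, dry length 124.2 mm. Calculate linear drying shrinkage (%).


DS = (129.1 - 124.2) / 129.1 * 100 = 3.8%

3.8


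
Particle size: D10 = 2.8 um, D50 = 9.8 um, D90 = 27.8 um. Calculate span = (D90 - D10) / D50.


Span = (27.8 - 2.8) / 9.8 = 25.0 / 9.8 = 2.551

2.551


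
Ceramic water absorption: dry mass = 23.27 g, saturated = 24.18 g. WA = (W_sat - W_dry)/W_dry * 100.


WA = (24.18 - 23.27) / 23.27 * 100 = 3.91%

3.91


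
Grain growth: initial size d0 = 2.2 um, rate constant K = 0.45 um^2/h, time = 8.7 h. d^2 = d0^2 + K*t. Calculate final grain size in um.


d^2 = 2.2^2 + 0.45*8.7 = 8.755
d = sqrt(8.755) = 2.96 um

2.96


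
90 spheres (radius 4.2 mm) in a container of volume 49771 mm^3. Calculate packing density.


V_sphere = 4/3*pi*4.2^3 = 310.3391 mm^3
Total V = 90*310.3391 = 27930.519 mm^3
PD = 27930.519 / 49771 = 0.561

0.561


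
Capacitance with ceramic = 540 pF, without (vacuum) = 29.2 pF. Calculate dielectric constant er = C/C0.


er = 540 / 29.2 = 18.49

18.49


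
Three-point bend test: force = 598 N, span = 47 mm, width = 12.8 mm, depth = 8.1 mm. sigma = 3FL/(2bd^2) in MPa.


sigma = 3*598*47/(2*12.8*8.1^2) = 50.2 MPa

50.2


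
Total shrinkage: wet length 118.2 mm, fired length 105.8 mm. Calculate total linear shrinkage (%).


TS = (118.2 - 105.8) / 118.2 * 100 = 10.49%

10.49


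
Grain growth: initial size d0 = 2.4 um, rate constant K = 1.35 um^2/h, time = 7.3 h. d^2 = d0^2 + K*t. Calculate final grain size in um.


d^2 = 2.4^2 + 1.35*7.3 = 15.615
d = sqrt(15.615) = 3.95 um

3.95


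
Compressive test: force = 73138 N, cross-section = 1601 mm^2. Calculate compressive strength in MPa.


CS = 73138 / 1601 = 45.7 MPa

45.7


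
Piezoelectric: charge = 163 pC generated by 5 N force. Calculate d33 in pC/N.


d33 = 163 / 5 = 32.6 pC/N

32.6


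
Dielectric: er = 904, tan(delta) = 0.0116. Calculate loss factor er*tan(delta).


Loss = 904 * 0.0116 = 10.486

10.486


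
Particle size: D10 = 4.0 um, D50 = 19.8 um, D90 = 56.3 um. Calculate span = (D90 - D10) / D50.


Span = (56.3 - 4.0) / 19.8 = 52.3 / 19.8 = 2.641

2.641


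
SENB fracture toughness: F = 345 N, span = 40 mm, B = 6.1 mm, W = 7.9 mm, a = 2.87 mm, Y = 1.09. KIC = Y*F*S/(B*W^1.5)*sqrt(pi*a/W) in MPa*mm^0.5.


KIC = 1.09*345*40/(6.1*7.9^1.5)*sqrt(pi*2.87/7.9) = 118.64

118.64


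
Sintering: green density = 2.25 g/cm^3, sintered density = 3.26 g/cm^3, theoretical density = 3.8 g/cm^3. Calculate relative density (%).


Relative = 3.26 / 3.8 * 100 = 85.8%

85.8


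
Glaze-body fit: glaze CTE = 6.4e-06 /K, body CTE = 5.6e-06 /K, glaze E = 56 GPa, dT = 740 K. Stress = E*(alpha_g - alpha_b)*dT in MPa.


Stress = 56*1000*(6.4e-06 - 5.6e-06)*740 = 33.2 MPa

33.2


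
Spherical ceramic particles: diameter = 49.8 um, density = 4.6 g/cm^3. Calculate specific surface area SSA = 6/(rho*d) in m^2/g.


SSA = 6 / (4.6 * 49.8) = 0.026 m^2/g

0.026


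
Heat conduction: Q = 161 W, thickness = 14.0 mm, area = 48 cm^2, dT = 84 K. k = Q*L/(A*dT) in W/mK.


k = 161*14.0/1000/(48/10000*84) = 5.59 W/mK

5.59


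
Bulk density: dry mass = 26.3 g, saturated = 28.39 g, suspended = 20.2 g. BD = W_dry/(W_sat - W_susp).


BD = 26.3 / (28.39 - 20.2) = 26.3 / 8.19 = 3.211 g/cm^3

3.211


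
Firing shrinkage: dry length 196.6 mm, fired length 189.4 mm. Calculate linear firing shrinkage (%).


FS = (196.6 - 189.4) / 196.6 * 100 = 3.66%

3.66


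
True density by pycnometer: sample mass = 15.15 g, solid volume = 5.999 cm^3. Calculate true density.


TD = 15.15 / 5.999 = 2.525 g/cm^3

2.525


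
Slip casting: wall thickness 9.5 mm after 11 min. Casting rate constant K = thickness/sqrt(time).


K = 9.5 / sqrt(11) = 9.5 / 3.3166 = 2.864 mm/min^0.5

2.864


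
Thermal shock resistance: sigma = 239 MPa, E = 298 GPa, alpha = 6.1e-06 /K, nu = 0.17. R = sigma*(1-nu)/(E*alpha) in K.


R = 239*(1-0.17)/(298*1000*6.1e-06) = 109 K

109


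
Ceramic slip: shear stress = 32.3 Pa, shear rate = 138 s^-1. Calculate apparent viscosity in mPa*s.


eta = tau/gamma * 1000 = 32.3/138 * 1000 = 234.1 mPa*s

234.1


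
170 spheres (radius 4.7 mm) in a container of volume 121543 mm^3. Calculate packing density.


V_sphere = 4/3*pi*4.7^3 = 434.8928 mm^3
Total V = 170*434.8928 = 73931.776 mm^3
PD = 73931.776 / 121543 = 0.608

0.608


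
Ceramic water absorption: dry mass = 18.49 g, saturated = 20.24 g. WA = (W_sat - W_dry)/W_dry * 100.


WA = (20.24 - 18.49) / 18.49 * 100 = 9.46%

9.46


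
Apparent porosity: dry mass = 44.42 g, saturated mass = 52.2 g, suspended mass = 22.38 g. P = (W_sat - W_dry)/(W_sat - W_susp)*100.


P = (52.2 - 44.42) / (52.2 - 22.38) * 100 = 7.78 / 29.82 * 100 = 26.1%

26.1


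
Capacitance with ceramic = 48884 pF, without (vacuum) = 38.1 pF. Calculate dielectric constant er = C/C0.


er = 48884 / 38.1 = 1283.04

1283.04


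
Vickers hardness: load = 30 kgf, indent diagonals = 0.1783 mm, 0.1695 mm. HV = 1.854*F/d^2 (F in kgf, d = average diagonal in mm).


d_avg = (0.1783+0.1695)/2 = 0.1739 mm
HV = 1.854*30/0.1739^2 = 1839

1839


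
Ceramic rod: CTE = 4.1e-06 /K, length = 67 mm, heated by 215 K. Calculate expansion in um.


dL = 4.1e-06 * 67 * 215 * 1000 = 59.061 um

59.061
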